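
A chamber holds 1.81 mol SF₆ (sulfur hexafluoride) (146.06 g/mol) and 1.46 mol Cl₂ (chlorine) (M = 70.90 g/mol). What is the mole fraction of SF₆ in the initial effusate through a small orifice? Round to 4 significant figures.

0.4634

Rate_i ∝ x_i/√M_i (Graham's law weighted by mole fraction), so the effusate composition follows n_i/√M_i.
x_SF₆(eff) = (n_SF₆/√M_SF₆) / (n_SF₆/√M_SF₆ + n_Cl₂/√M_Cl₂)
= (1.81/√146.06) / (1.81/√146.06 + 1.46/√70.90) = 0.1498/(0.1498 + 0.1734) = 0.4634.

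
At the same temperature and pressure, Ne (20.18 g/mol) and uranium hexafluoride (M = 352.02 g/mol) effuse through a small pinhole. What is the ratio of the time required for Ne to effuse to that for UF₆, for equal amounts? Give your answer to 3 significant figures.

From Graham's law, t_Ne/t_UF₆ = √(M_Ne/M_UF₆) = √(20.18/352.02) = √0.05733 = 0.239.

0.239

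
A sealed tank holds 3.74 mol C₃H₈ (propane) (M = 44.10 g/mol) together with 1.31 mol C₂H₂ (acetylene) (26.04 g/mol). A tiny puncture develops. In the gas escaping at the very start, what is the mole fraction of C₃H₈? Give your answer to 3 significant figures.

Effusion rate of each component ∝ n_i/√M_i (partial pressure × 1/√M).
x_C₃H₈(eff) = (n_C₃H₈/√M_C₃H₈) / (n_C₃H₈/√M_C₃H₈ + n_C₂H₂/√M_C₂H₂)
= (3.74/√44.10) / (3.74/√44.10 + 1.31/√26.04) = 0.5632/(0.5632 + 0.2567) = 0.687.

0.687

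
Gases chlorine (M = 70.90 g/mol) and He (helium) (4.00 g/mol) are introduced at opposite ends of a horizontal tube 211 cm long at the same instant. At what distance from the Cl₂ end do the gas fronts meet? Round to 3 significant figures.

Distances travelled in equal time are proportional to diffusion rates, so d_Cl₂/d_He = √(M_He/M_Cl₂) = √(4.00/70.90) = 0.2375.
With d_Cl₂ + d_He = 211 cm, d_He = 211/(1 + 0.2375) = 170.5 cm.
d_Cl₂ = 211 − 170.5 = 40.5 cm.

40.5 cm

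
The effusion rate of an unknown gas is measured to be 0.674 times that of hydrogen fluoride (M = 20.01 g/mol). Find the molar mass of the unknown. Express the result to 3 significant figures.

From Graham's law, rate_X/rate_HF = √(M_HF/M_X).
0.674 = √(20.01/M_X)
M_X = 20.01 / 0.674² = 20.01 / 0.4543 = 44.0 g/mol

44.0 g/mol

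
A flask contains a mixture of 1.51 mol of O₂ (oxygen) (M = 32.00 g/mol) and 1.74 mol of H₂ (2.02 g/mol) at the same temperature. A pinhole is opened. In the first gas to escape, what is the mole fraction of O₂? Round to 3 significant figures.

0.179

Each component's effusion rate ∝ (its partial pressure)·(1/√M) ∝ n_i/√M_i.
x_O₂(eff) = (n_O₂/√M_O₂) / (n_O₂/√M_O₂ + n_H₂/√M_H₂)
= (1.51/√32.00) / (1.51/√32.00 + 1.74/√2.02) = 0.2669/(0.2669 + 1.224) = 0.179.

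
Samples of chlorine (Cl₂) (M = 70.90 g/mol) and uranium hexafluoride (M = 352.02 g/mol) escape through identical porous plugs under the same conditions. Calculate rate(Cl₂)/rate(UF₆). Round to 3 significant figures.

By Graham's law, rate_Cl₂/rate_UF₆ = √(M_UF₆/M_Cl₂) = √(352.02/70.90) = √4.965 = 2.23.

2.23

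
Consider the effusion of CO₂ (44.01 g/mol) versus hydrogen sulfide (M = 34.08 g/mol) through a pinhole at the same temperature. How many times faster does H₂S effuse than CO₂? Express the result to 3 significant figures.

1.14

Graham's law gives rate_H₂S/rate_CO₂ = √(M_CO₂/M_H₂S) = √(44.01/34.08) = √1.291 = 1.14.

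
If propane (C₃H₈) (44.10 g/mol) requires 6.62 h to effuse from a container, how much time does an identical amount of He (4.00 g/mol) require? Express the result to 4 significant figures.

1.994 h

From Graham's law, t_He/t_C₃H₈ = √(M_He/M_C₃H₈) = √(4.00/44.10) = √0.09070 = 0.3012.
So the time for He is 6.62 × 0.3012 = 1.994 h.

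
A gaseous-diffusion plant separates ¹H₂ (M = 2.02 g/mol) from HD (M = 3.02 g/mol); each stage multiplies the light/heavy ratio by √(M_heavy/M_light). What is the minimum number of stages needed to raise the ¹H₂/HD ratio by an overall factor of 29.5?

Per stage α = (3.02/2.02)^(1/2) = 1.49505^0.5, giving ln α = 0.2011.
Need α^N ≥ 29.5 ⇒ N ≥ ln(29.5) / ln α = 3.384 / 0.2011 = 16.83.
So at least 17 stages are needed.

17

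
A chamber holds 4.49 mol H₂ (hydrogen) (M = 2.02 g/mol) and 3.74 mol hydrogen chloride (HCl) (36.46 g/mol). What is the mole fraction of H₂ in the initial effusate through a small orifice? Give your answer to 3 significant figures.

The effusion rate of species i is ∝ p_i/√M_i ∝ n_i/√M_i.
x_H₂(eff) = (n_H₂/√M_H₂) / (n_H₂/√M_H₂ + n_HCl/√M_HCl)
= (4.49/√2.02) / (4.49/√2.02 + 3.74/√36.46) = 3.159/(3.159 + 0.6194) = 0.836.

0.836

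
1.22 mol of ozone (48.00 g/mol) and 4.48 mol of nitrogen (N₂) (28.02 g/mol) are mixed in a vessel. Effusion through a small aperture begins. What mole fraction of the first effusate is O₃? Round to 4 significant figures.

0.1722

Each component's effusion rate ∝ (its partial pressure)·(1/√M) ∝ n_i/√M_i.
x_O₃(eff) = (n_O₃/√M_O₃) / (n_O₃/√M_O₃ + n_N₂/√M_N₂)
= (1.22/√48.00) / (1.22/√48.00 + 4.48/√28.02) = 0.1761/(0.1761 + 0.8463) = 0.1722.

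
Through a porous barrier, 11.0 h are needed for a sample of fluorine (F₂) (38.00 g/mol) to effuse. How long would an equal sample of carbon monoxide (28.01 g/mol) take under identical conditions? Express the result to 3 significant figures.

9.44 h

Since effusion rate ∝ 1/√M, t_CO/t_F₂ = √(M_CO/M_F₂) = √(28.01/38.00) = √0.7371 = 0.8585.
So the time for CO is 11.0 × 0.8585 = 9.44 h.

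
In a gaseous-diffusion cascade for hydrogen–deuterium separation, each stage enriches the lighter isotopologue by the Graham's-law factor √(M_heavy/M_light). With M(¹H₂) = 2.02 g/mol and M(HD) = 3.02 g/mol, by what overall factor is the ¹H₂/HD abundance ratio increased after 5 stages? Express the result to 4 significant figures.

After 5 stages the ratio has grown by (√(3.02/2.02))^5 = (3.02/2.02)^(5/2).
= 1.49505^(5/2) = 2.733.

2.733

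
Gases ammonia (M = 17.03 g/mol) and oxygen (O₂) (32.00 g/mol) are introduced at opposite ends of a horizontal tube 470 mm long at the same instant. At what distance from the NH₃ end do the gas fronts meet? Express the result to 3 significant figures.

272 mm

Distances travelled in equal time are proportional to diffusion rates, so d_NH₃/d_O₂ = √(M_O₂/M_NH₃) = √(32.00/17.03) = 1.371.
With d_NH₃ + d_O₂ = 470 mm, d_O₂ = 470/(1 + 1.371) = 198.2 mm.
d_NH₃ = 470 − 198.2 = 272 mm.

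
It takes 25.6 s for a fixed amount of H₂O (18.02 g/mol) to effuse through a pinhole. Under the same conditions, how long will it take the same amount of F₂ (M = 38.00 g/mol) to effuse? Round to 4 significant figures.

37.18 s

By Graham's law, t_F₂/t_H₂O = √(M_F₂/M_H₂O) = √(38.00/18.02) = √2.109 = 1.452.
So the time for F₂ is 25.6 × 1.452 = 37.18 s.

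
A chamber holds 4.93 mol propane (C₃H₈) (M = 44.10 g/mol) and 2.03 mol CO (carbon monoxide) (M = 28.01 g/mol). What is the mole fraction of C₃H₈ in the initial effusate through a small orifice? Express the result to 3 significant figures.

Each component's effusion rate ∝ (its partial pressure)·(1/√M) ∝ n_i/√M_i.
Mole fraction of C₃H₈ in the effusate = (n_C₃H₈/√M_C₃H₈) / (n_C₃H₈/√M_C₃H₈ + n_CO/√M_CO)
= (4.93/√44.10) / (4.93/√44.10 + 2.03/√28.01) = 0.7424/(0.7424 + 0.3836) = 0.659.

0.659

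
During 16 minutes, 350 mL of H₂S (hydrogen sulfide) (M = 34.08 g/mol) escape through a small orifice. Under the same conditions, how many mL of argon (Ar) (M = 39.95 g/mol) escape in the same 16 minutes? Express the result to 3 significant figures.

323 mL

By Graham's law, rate_Ar/rate_H₂S = √(M_H₂S/M_Ar) = √(34.08/39.95) = √0.8531 = 0.9236.
So the volume for Ar is 350 × 0.9236 = 323 mL.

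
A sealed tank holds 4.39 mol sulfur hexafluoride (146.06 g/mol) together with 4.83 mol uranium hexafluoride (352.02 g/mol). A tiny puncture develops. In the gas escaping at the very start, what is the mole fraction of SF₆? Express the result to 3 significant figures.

Rate_i ∝ x_i/√M_i (Graham's law weighted by mole fraction), so the effusate composition follows n_i/√M_i.
x_SF₆(eff) = (n_SF₆/√M_SF₆) / (n_SF₆/√M_SF₆ + n_UF₆/√M_UF₆)
= (4.39/√146.06) / (4.39/√146.06 + 4.83/√352.02) = 0.3632/(0.3632 + 0.2574) = 0.585.

0.585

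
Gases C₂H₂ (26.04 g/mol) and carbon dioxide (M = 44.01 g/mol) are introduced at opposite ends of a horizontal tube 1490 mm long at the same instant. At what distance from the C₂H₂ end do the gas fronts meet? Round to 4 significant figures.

842.2 mm

Distances travelled in equal time are proportional to diffusion rates, so d_C₂H₂/d_CO₂ = √(M_CO₂/M_C₂H₂) = √(44.01/26.04) = 1.300.
With d_C₂H₂ + d_CO₂ = 1490 mm, d_CO₂ = 1490/(1 + 1.300) = 647.8 mm.
d_C₂H₂ = 1490 − 647.8 = 842.2 mm.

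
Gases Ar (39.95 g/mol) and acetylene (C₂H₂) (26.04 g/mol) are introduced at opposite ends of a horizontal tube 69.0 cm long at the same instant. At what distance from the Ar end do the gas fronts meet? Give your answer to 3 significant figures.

30.8 cm

In equal time, each gas travels a distance ∝ its rate ∝ 1/√M, so d_Ar/d_C₂H₂ = √(M_C₂H₂/M_Ar) = √(26.04/39.95) = 0.8074.
With d_Ar + d_C₂H₂ = 69.0 cm, d_C₂H₂ = 69.0/(1 + 0.8074) = 38.18 cm.
d_Ar = 69.0 − 38.18 = 30.8 cm.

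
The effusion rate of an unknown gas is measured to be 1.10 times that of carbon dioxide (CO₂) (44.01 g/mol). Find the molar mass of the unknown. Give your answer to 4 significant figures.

36.37 g/mol

From Graham's law, rate_X/rate_CO₂ = √(M_CO₂/M_X).
1.10 = √(44.01/M_X)
M_X = 44.01 / 1.10² = 44.01 / 1.210 = 36.37 g/mol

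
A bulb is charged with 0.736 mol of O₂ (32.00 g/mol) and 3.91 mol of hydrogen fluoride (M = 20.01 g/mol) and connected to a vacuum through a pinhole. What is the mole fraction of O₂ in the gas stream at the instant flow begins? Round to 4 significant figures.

0.1296

Rate_i ∝ x_i/√M_i (Graham's law weighted by mole fraction), so the effusate composition follows n_i/√M_i.
Mole fraction of O₂ in the effusate = (n_O₂/√M_O₂) / (n_O₂/√M_O₂ + n_HF/√M_HF)
= (0.736/√32.00) / (0.736/√32.00 + 3.91/√20.01) = 0.1301/(0.1301 + 0.8741) = 0.1296.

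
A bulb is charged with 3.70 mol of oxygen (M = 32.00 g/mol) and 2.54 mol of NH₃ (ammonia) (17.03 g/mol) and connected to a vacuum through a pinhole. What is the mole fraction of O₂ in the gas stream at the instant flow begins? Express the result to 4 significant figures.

0.5152

The effusion rate of species i is ∝ p_i/√M_i ∝ n_i/√M_i.
So x_O₂ in the escaping gas = (n_O₂/√M_O₂) / Σ(n_i/√M_i)
= (3.70/√32.00) / (3.70/√32.00 + 2.54/√17.03) = 0.6541/(0.6541 + 0.6155) = 0.5152.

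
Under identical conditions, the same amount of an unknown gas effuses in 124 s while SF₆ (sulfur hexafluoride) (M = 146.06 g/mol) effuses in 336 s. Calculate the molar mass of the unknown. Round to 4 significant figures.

19.89 g/mol

By Graham's law, t_X/t_SF₆ = √(M_X/M_SF₆).
124/336 = 0.3690 = √(M_X/146.06)
M_X = 146.06 × 0.3690² = 146.06 × 0.1362 = 19.89 g/mol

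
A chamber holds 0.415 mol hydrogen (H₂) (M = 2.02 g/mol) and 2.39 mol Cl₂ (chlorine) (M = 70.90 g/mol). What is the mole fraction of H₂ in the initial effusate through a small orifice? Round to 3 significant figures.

0.507

Effusion rate of each component ∝ n_i/√M_i (partial pressure × 1/√M).
Mole fraction of H₂ in the effusate = (n_H₂/√M_H₂) / (n_H₂/√M_H₂ + n_Cl₂/√M_Cl₂)
= (0.415/√2.02) / (0.415/√2.02 + 2.39/√70.90) = 0.2920/(0.2920 + 0.2838) = 0.507.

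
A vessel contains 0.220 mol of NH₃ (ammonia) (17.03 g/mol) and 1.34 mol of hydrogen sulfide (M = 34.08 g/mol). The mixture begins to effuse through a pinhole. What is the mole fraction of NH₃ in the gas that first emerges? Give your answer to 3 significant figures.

0.188

Each component's effusion rate ∝ (its partial pressure)·(1/√M) ∝ n_i/√M_i.
So x_NH₃ in the escaping gas = (n_NH₃/√M_NH₃) / Σ(n_i/√M_i)
= (0.220/√17.03) / (0.220/√17.03 + 1.34/√34.08) = 0.05331/(0.05331 + 0.2295) = 0.188.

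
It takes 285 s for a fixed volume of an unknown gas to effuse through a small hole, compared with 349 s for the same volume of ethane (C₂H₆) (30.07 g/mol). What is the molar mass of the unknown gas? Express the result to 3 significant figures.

20.1 g/mol

Using Graham's law: t_X/t_C₂H₆ = √(M_X/M_C₂H₆).
285/349 = 0.8166 = √(M_X/30.07)
M_X = 30.07 × 0.8166² = 30.07 × 0.6669 = 20.1 g/mol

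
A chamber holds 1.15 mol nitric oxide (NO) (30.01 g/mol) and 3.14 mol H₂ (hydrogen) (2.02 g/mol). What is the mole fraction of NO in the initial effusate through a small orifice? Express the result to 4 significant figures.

0.08677

The effusion rate of species i is ∝ p_i/√M_i ∝ n_i/√M_i.
x_NO(eff) = (n_NO/√M_NO) / (n_NO/√M_NO + n_H₂/√M_H₂)
= (1.15/√30.01) / (1.15/√30.01 + 3.14/√2.02) = 0.2099/(0.2099 + 2.209) = 0.08677.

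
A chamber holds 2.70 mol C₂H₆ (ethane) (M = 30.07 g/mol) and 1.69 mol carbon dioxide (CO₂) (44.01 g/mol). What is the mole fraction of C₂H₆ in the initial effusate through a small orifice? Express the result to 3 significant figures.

Effusion rate of each component ∝ n_i/√M_i (partial pressure × 1/√M).
So x_C₂H₆ in the escaping gas = (n_C₂H₆/√M_C₂H₆) / Σ(n_i/√M_i)
= (2.70/√30.07) / (2.70/√30.07 + 1.69/√44.01) = 0.4924/(0.4924 + 0.2547) = 0.659.

0.659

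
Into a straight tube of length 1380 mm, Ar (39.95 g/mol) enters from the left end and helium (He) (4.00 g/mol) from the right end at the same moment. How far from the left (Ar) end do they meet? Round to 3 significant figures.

Distances travelled in equal time are proportional to diffusion rates, so d_Ar/d_He = √(M_He/M_Ar) = √(4.00/39.95) = 0.3164.
With d_Ar + d_He = 1380 mm, d_He = 1380/(1 + 0.3164) = 1048 mm.
d_Ar = 1380 − 1048 = 332 mm.

332 mm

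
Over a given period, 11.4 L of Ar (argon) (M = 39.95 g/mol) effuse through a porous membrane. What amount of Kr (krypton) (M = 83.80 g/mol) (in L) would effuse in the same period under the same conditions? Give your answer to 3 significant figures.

7.87 L

Since effusion rate ∝ 1/√M, rate_Kr/rate_Ar = √(M_Ar/M_Kr) = √(39.95/83.80) = √0.4767 = 0.6905.
So the volume for Kr is 11.4 × 0.6905 = 7.87 L.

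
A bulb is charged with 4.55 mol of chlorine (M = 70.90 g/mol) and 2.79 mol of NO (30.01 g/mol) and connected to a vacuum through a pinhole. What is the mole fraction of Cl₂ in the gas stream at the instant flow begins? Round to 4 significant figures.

0.5148

Each component's effusion rate ∝ (its partial pressure)·(1/√M) ∝ n_i/√M_i.
x_Cl₂(eff) = (n_Cl₂/√M_Cl₂) / (n_Cl₂/√M_Cl₂ + n_NO/√M_NO)
= (4.55/√70.90) / (4.55/√70.90 + 2.79/√30.01) = 0.5404/(0.5404 + 0.5093) = 0.5148.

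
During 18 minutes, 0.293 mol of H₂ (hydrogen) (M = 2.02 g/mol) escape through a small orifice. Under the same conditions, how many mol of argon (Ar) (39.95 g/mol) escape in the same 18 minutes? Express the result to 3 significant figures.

0.0659 mol

Using Graham's law: rate_Ar/rate_H₂ = √(M_H₂/M_Ar) = √(2.02/39.95) = √0.05056 = 0.2249.
So the amount for Ar is 0.293 × 0.2249 = 0.0659 mol.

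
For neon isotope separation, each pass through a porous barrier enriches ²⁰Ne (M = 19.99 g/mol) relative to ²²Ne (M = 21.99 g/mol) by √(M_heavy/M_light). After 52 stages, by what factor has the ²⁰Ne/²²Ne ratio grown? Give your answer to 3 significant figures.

11.9

Overall factor = α^52 with α = √(21.99/19.99), i.e. (21.99/19.99)^(52/2).
= 1.10005^26 = 11.9.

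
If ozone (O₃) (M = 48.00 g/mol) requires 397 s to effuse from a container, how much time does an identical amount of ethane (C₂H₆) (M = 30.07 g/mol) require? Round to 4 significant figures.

314.2 s

By Graham's law, t_C₂H₆/t_O₃ = √(M_C₂H₆/M_O₃) = √(30.07/48.00) = √0.6265 = 0.7915.
So the time for C₂H₆ is 397 × 0.7915 = 314.2 s.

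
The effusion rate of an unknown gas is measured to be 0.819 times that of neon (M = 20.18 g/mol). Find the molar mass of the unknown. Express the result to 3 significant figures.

From Graham's law, rate_X/rate_Ne = √(M_Ne/M_X).
0.819 = √(20.18/M_X)
M_X = 20.18 / 0.819² = 20.18 / 0.6708 = 30.1 g/mol

30.1 g/mol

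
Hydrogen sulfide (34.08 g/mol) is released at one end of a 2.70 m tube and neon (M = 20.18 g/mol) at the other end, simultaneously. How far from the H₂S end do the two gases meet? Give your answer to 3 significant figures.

Graham's law gives d_H₂S/d_Ne = rate_H₂S/rate_Ne = √(M_Ne/M_H₂S) = √(20.18/34.08) = 0.7695.
With d_H₂S + d_Ne = 2.70 m, d_Ne = 2.70/(1 + 0.7695) = 1.526 m.
d_H₂S = 2.70 − 1.526 = 1.17 m.

1.17 m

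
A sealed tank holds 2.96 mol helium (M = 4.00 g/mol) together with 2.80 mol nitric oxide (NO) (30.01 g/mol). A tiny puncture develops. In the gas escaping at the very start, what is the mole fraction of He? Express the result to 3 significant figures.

The effusion rate of species i is ∝ p_i/√M_i ∝ n_i/√M_i.
So x_He in the escaping gas = (n_He/√M_He) / Σ(n_i/√M_i)
= (2.96/√4.00) / (2.96/√4.00 + 2.80/√30.01) = 1.480/(1.480 + 0.5111) = 0.743.

0.743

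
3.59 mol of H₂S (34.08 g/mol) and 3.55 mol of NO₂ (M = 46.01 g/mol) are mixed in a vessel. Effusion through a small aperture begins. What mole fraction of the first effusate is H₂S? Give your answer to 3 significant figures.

Rate_i ∝ x_i/√M_i (Graham's law weighted by mole fraction), so the effusate composition follows n_i/√M_i.
x_H₂S(eff) = (n_H₂S/√M_H₂S) / (n_H₂S/√M_H₂S + n_NO₂/√M_NO₂)
= (3.59/√34.08) / (3.59/√34.08 + 3.55/√46.01) = 0.6150/(0.6150 + 0.5234) = 0.540.

0.540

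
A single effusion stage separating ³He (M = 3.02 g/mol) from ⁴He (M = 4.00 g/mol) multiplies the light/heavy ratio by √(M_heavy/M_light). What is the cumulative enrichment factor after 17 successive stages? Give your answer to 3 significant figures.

The single-stage factor is √(M_heavy/M_light), so 17 stages give [√(4.00/3.02)]^17 = (4.00/3.02)^(17/2).
= 1.32450^(17/2) = 10.9.

10.9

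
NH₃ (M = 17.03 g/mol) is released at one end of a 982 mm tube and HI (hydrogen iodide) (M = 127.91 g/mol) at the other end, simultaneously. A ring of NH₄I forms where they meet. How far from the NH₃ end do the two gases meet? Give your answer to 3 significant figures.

719 mm

Distances travelled in equal time are proportional to diffusion rates, so d_NH₃/d_HI = √(M_HI/M_NH₃) = √(127.91/17.03) = 2.741.
With d_NH₃ + d_HI = 982 mm, d_HI = 982/(1 + 2.741) = 262.5 mm.
d_NH₃ = 982 − 262.5 = 719 mm.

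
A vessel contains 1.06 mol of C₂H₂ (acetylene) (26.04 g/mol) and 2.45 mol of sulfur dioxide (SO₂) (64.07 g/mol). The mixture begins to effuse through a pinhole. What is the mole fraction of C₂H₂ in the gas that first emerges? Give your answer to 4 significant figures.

Each component's effusion rate ∝ (its partial pressure)·(1/√M) ∝ n_i/√M_i.
Mole fraction of C₂H₂ in the effusate = (n_C₂H₂/√M_C₂H₂) / (n_C₂H₂/√M_C₂H₂ + n_SO₂/√M_SO₂)
= (1.06/√26.04) / (1.06/√26.04 + 2.45/√64.07) = 0.2077/(0.2077 + 0.3061) = 0.4043.

0.4043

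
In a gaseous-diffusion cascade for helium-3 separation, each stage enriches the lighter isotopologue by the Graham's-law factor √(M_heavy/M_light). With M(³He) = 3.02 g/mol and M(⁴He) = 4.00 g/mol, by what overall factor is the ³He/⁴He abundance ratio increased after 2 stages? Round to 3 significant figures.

Each stage multiplies the ratio by α = √(4.00/3.02), so after 2 stages the overall factor is α^2 = (4.00/3.02)^(2/2).
= 1.32450^1 = 1.32.

1.32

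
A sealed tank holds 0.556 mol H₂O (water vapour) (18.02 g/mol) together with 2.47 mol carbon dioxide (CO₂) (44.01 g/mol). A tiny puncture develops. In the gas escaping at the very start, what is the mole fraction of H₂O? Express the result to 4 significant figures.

0.2602

Effusion rate of each component ∝ n_i/√M_i (partial pressure × 1/√M).
Mole fraction of H₂O in the effusate = (n_H₂O/√M_H₂O) / (n_H₂O/√M_H₂O + n_CO₂/√M_CO₂)
= (0.556/√18.02) / (0.556/√18.02 + 2.47/√44.01) = 0.1310/(0.1310 + 0.3723) = 0.2602.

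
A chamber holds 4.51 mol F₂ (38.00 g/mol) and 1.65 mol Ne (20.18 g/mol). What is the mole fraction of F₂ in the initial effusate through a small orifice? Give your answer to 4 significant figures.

The effusion rate of species i is ∝ p_i/√M_i ∝ n_i/√M_i.
So x_F₂ in the escaping gas = (n_F₂/√M_F₂) / Σ(n_i/√M_i)
= (4.51/√38.00) / (4.51/√38.00 + 1.65/√20.18) = 0.7316/(0.7316 + 0.3673) = 0.6658.

0.6658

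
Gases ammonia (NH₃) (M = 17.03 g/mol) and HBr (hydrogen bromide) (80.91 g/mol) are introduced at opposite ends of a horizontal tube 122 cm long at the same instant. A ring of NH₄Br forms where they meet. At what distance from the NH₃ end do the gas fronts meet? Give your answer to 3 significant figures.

83.6 cm

Distances travelled in equal time are proportional to diffusion rates, so d_NH₃/d_HBr = √(M_HBr/M_NH₃) = √(80.91/17.03) = 2.180.
With d_NH₃ + d_HBr = 122 cm, d_HBr = 122/(1 + 2.180) = 38.37 cm.
d_NH₃ = 122 − 38.37 = 83.6 cm.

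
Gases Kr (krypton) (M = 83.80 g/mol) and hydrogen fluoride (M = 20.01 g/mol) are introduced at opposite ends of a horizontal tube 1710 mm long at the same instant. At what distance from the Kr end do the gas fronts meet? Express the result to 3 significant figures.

The fronts meet when d_Kr + d_HF = L with d_Kr/d_HF = √(M_HF/M_Kr) (Graham's law). Here √(M_HF/M_Kr) = √(20.01/83.80) = 0.4887.
With d_Kr + d_HF = 1710 mm, d_HF = 1710/(1 + 0.4887) = 1149 mm.
d_Kr = 1710 − 1149 = 561 mm.

561 mm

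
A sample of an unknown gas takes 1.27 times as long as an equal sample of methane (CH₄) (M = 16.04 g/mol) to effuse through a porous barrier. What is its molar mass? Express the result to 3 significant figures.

Graham's law gives t_X/t_CH₄ = √(M_X/M_CH₄).
1.27 = √(M_X/16.04)
M_X = 16.04 × 1.27² = 16.04 × 1.613 = 25.9 g/mol

25.9 g/mol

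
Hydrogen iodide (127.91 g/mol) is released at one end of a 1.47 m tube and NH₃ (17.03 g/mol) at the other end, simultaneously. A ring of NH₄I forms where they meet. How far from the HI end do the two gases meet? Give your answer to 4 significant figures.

Graham's law gives d_HI/d_NH₃ = rate_HI/rate_NH₃ = √(M_NH₃/M_HI) = √(17.03/127.91) = 0.3649.
With d_HI + d_NH₃ = 1.47 m, d_NH₃ = 1.47/(1 + 0.3649) = 1.077 m.
d_HI = 1.47 − 1.077 = 0.3930 m.

0.3930 m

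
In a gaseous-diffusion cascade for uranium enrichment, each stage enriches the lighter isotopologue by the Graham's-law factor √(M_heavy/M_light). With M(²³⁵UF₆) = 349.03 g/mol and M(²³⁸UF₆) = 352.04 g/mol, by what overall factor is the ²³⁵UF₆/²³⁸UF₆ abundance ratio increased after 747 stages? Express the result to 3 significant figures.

24.7

After 747 stages the ratio has grown by (√(352.04/349.03))^747 = (352.04/349.03)^(747/2).
= 1.00862^(747/2) = 24.7.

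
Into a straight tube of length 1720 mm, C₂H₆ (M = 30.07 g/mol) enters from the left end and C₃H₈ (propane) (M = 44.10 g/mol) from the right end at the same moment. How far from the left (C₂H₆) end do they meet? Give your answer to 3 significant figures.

The fronts meet when d_C₂H₆ + d_C₃H₈ = L with d_C₂H₆/d_C₃H₈ = √(M_C₃H₈/M_C₂H₆) (Graham's law). Here √(M_C₃H₈/M_C₂H₆) = √(44.10/30.07) = 1.211.
With d_C₂H₆ + d_C₃H₈ = 1720 mm, d_C₃H₈ = 1720/(1 + 1.211) = 777.9 mm.
d_C₂H₆ = 1720 − 777.9 = 942 mm.

942 mm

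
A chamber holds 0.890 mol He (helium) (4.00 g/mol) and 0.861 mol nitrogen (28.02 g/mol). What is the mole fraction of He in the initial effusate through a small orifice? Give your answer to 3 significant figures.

0.732

Rate_i ∝ x_i/√M_i (Graham's law weighted by mole fraction), so the effusate composition follows n_i/√M_i.
So x_He in the escaping gas = (n_He/√M_He) / Σ(n_i/√M_i)
= (0.890/√4.00) / (0.890/√4.00 + 0.861/√28.02) = 0.4450/(0.4450 + 0.1627) = 0.732.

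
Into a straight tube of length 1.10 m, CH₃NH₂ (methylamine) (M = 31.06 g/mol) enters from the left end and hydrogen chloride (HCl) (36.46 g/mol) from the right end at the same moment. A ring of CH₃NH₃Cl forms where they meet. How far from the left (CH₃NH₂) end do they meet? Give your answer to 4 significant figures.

0.5720 m

In equal time, each gas travels a distance ∝ its rate ∝ 1/√M, so d_CH₃NH₂/d_HCl = √(M_HCl/M_CH₃NH₂) = √(36.46/31.06) = 1.083.
With d_CH₃NH₂ + d_HCl = 1.10 m, d_HCl = 1.10/(1 + 1.083) = 0.5280 m.
d_CH₃NH₂ = 1.10 − 0.5280 = 0.5720 m.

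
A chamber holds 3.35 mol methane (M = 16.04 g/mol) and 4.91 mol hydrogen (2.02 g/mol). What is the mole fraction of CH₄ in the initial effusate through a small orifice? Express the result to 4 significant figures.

0.1949

Effusion rate of each component ∝ n_i/√M_i (partial pressure × 1/√M).
Mole fraction of CH₄ in the effusate = (n_CH₄/√M_CH₄) / (n_CH₄/√M_CH₄ + n_H₂/√M_H₂)
= (3.35/√16.04) / (3.35/√16.04 + 4.91/√2.02) = 0.8365/(0.8365 + 3.455) = 0.1949.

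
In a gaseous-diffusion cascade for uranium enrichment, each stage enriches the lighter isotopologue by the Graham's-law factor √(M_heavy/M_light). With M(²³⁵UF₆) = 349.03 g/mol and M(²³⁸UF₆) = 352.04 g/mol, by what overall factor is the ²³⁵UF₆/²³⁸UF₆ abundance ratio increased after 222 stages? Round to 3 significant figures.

After 222 stages the ratio has grown by (√(352.04/349.03))^222 = (352.04/349.03)^(222/2).
= 1.00862^111 = 2.59.

2.59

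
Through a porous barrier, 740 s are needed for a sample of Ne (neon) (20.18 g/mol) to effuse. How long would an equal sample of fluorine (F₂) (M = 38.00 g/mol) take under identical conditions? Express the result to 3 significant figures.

1020 s

Using Graham's law: t_F₂/t_Ne = √(M_F₂/M_Ne) = √(38.00/20.18) = √1.883 = 1.372.
So the time for F₂ is 740 × 1.372 = 1020 s.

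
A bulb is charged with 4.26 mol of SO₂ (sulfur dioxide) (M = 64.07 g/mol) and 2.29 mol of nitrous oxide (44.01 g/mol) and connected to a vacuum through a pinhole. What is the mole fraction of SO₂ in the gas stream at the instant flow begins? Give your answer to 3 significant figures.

Rate_i ∝ x_i/√M_i (Graham's law weighted by mole fraction), so the effusate composition follows n_i/√M_i.
So x_SO₂ in the escaping gas = (n_SO₂/√M_SO₂) / Σ(n_i/√M_i)
= (4.26/√64.07) / (4.26/√64.07 + 2.29/√44.01) = 0.5322/(0.5322 + 0.3452) = 0.607.

0.607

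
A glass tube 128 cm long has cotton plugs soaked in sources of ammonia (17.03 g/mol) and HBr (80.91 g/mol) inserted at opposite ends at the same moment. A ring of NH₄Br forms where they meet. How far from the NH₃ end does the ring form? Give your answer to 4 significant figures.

Distances travelled in equal time are proportional to diffusion rates, so d_NH₃/d_HBr = √(M_HBr/M_NH₃) = √(80.91/17.03) = 2.180.
With d_NH₃ + d_HBr = 128 cm, d_HBr = 128/(1 + 2.180) = 40.26 cm.
d_NH₃ = 128 − 40.26 = 87.74 cm.

87.74 cm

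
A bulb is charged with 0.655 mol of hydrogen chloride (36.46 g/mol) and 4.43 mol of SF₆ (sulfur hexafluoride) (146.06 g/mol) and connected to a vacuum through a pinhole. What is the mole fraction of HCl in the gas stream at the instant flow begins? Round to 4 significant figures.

0.2284

The effusion rate of species i is ∝ p_i/√M_i ∝ n_i/√M_i.
So x_HCl in the escaping gas = (n_HCl/√M_HCl) / Σ(n_i/√M_i)
= (0.655/√36.46) / (0.655/√36.46 + 4.43/√146.06) = 0.1085/(0.1085 + 0.3666) = 0.2284.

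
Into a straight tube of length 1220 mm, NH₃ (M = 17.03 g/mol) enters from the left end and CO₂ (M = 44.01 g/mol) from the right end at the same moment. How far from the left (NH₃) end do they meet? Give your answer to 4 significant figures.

Graham's law gives d_NH₃/d_CO₂ = rate_NH₃/rate_CO₂ = √(M_CO₂/M_NH₃) = √(44.01/17.03) = 1.608.
With d_NH₃ + d_CO₂ = 1220 mm, d_CO₂ = 1220/(1 + 1.608) = 467.9 mm.
d_NH₃ = 1220 − 467.9 = 752.1 mm.

752.1 mm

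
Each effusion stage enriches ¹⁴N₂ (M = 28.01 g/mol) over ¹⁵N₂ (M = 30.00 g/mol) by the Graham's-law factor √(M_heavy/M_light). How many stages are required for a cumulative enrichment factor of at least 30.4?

100

Single-stage factor α = √(30.00/28.01), so ln α = ½ ln(1.07105) = 0.03432.
Need α^N ≥ 30.4 ⇒ N ≥ ln(30.4) / ln α = 3.414 / 0.03432 = 99.49.
Minimum whole number of stages: N = 100.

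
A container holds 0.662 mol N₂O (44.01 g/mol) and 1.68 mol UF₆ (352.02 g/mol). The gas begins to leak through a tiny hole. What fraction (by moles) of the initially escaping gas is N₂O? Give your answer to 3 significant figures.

Each component's effusion rate ∝ (its partial pressure)·(1/√M) ∝ n_i/√M_i.
Mole fraction of N₂O in the effusate = (n_N₂O/√M_N₂O) / (n_N₂O/√M_N₂O + n_UF₆/√M_UF₆)
= (0.662/√44.01) / (0.662/√44.01 + 1.68/√352.02) = 0.09979/(0.09979 + 0.08954) = 0.527.

0.527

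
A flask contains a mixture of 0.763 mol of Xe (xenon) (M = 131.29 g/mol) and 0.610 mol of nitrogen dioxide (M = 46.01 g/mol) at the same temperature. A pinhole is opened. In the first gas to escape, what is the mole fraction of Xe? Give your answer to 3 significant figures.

Each component's effusion rate ∝ (its partial pressure)·(1/√M) ∝ n_i/√M_i.
Mole fraction of Xe in the effusate = (n_Xe/√M_Xe) / (n_Xe/√M_Xe + n_NO₂/√M_NO₂)
= (0.763/√131.29) / (0.763/√131.29 + 0.610/√46.01) = 0.06659/(0.06659 + 0.08993) = 0.425.

0.425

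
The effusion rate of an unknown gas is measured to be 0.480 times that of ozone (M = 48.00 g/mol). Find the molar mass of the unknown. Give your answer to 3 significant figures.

208 g/mol

From Graham's law, rate_X/rate_O₃ = √(M_O₃/M_X).
0.480 = √(48.00/M_X)
M_X = 48.00 / 0.480² = 48.00 / 0.2304 = 208 g/mol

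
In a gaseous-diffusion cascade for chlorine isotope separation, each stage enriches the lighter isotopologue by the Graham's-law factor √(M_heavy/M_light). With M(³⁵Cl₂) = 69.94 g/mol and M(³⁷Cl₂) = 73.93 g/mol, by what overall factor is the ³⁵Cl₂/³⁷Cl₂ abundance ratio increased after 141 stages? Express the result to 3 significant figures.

The single-stage factor is √(M_heavy/M_light), so 141 stages give [√(73.93/69.94)]^141 = (73.93/69.94)^(141/2).
= 1.05705^(141/2) = 50.0.

50.0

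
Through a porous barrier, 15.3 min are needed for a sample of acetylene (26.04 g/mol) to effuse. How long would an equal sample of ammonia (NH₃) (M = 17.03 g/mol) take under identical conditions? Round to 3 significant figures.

Since effusion rate ∝ 1/√M, t_NH₃/t_C₂H₂ = √(M_NH₃/M_C₂H₂) = √(17.03/26.04) = √0.6540 = 0.8087.
So the time for NH₃ is 15.3 × 0.8087 = 12.4 min.

12.4 min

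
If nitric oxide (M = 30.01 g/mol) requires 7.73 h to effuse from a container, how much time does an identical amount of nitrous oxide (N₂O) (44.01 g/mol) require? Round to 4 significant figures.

9.361 h

From Graham's law, t_N₂O/t_NO = √(M_N₂O/M_NO) = √(44.01/30.01) = √1.467 = 1.211.
So the time for N₂O is 7.73 × 1.211 = 9.361 h.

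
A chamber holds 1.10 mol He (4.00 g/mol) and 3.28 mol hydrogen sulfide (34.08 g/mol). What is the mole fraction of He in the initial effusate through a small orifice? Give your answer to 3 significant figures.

Each component's effusion rate ∝ (its partial pressure)·(1/√M) ∝ n_i/√M_i.
So x_He in the escaping gas = (n_He/√M_He) / Σ(n_i/√M_i)
= (1.10/√4.00) / (1.10/√4.00 + 3.28/√34.08) = 0.5500/(0.5500 + 0.5619) = 0.495.

0.495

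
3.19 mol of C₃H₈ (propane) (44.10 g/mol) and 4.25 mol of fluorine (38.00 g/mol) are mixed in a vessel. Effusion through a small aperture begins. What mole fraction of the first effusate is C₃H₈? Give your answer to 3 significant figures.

0.411

Rate_i ∝ x_i/√M_i (Graham's law weighted by mole fraction), so the effusate composition follows n_i/√M_i.
So x_C₃H₈ in the escaping gas = (n_C₃H₈/√M_C₃H₈) / Σ(n_i/√M_i)
= (3.19/√44.10) / (3.19/√44.10 + 4.25/√38.00) = 0.4804/(0.4804 + 0.6894) = 0.411.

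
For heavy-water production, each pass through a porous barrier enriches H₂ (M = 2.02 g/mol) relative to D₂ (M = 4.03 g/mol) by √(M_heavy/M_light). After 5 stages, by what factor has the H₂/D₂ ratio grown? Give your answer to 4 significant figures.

After 5 stages the ratio has grown by (√(4.03/2.02))^5 = (4.03/2.02)^(5/2).
= 1.99505^(5/2) = 5.622.

5.622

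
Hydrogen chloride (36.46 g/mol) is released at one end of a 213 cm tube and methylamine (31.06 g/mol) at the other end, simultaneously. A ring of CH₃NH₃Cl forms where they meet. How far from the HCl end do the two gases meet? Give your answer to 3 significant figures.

In equal time, each gas travels a distance ∝ its rate ∝ 1/√M, so d_HCl/d_CH₃NH₂ = √(M_CH₃NH₂/M_HCl) = √(31.06/36.46) = 0.9230.
With d_HCl + d_CH₃NH₂ = 213 cm, d_CH₃NH₂ = 213/(1 + 0.9230) = 110.8 cm.
d_HCl = 213 − 110.8 = 102 cm.

102 cm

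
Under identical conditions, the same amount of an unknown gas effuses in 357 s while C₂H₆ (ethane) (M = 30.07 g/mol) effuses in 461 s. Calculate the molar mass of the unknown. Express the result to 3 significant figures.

18.0 g/mol

By Graham's law, t_X/t_C₂H₆ = √(M_X/M_C₂H₆).
357/461 = 0.7744 = √(M_X/30.07)
M_X = 30.07 × 0.7744² = 30.07 × 0.5997 = 18.0 g/mol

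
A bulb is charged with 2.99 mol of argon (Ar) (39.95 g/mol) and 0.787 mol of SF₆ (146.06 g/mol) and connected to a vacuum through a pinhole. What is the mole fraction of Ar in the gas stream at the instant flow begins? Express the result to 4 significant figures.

0.8790

Effusion rate of each component ∝ n_i/√M_i (partial pressure × 1/√M).
So x_Ar in the escaping gas = (n_Ar/√M_Ar) / Σ(n_i/√M_i)
= (2.99/√39.95) / (2.99/√39.95 + 0.787/√146.06) = 0.4731/(0.4731 + 0.06512) = 0.8790.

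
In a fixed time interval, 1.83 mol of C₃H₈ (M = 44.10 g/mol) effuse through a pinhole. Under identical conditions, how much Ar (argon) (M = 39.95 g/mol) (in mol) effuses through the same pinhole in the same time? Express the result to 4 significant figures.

1.923 mol

By Graham's law, rate_Ar/rate_C₃H₈ = √(M_C₃H₈/M_Ar) = √(44.10/39.95) = √1.104 = 1.051.
So the amount for Ar is 1.83 × 1.051 = 1.923 mol.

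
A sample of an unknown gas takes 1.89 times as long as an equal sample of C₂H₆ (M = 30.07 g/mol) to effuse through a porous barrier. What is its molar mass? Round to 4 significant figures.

Graham's law gives t_X/t_C₂H₆ = √(M_X/M_C₂H₆).
1.89 = √(M_X/30.07)
M_X = 30.07 × 1.89² = 30.07 × 3.572 = 107.4 g/mol

107.4 g/mol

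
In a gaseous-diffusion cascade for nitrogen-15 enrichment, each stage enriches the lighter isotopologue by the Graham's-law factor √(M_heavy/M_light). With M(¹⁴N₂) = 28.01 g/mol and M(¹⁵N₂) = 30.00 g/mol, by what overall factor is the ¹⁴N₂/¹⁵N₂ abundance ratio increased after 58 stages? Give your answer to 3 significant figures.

The single-stage factor is √(M_heavy/M_light), so 58 stages give [√(30.00/28.01)]^58 = (30.00/28.01)^(58/2).
= 1.07105^29 = 7.32.

7.32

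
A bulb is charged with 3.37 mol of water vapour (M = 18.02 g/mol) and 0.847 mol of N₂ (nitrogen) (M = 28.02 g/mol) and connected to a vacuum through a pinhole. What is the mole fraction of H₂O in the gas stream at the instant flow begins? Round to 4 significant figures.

Rate_i ∝ x_i/√M_i (Graham's law weighted by mole fraction), so the effusate composition follows n_i/√M_i.
Mole fraction of H₂O in the effusate = (n_H₂O/√M_H₂O) / (n_H₂O/√M_H₂O + n_N₂/√M_N₂)
= (3.37/√18.02) / (3.37/√18.02 + 0.847/√28.02) = 0.7939/(0.7939 + 0.1600) = 0.8323.

0.8323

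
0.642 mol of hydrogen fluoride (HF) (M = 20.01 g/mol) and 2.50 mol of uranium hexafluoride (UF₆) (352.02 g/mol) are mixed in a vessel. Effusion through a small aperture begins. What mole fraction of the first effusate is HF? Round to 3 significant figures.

Each component's effusion rate ∝ (its partial pressure)·(1/√M) ∝ n_i/√M_i.
Mole fraction of HF in the effusate = (n_HF/√M_HF) / (n_HF/√M_HF + n_UF₆/√M_UF₆)
= (0.642/√20.01) / (0.642/√20.01 + 2.50/√352.02) = 0.1435/(0.1435 + 0.1332) = 0.519.

0.519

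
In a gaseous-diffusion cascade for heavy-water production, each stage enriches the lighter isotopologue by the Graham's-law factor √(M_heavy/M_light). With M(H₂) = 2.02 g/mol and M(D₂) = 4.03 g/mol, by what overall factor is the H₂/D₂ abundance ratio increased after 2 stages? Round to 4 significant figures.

1.995

After 2 stages the ratio has grown by (√(4.03/2.02))^2 = (4.03/2.02)^(2/2).
= 1.99505^1 = 1.995.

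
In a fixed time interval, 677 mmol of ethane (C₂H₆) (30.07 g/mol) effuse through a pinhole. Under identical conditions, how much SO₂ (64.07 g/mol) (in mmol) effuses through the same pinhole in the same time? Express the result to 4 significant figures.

From Graham's law, rate_SO₂/rate_C₂H₆ = √(M_C₂H₆/M_SO₂) = √(30.07/64.07) = √0.4693 = 0.6851.
So the amount for SO₂ is 677 × 0.6851 = 463.8 mmol.

463.8 mmol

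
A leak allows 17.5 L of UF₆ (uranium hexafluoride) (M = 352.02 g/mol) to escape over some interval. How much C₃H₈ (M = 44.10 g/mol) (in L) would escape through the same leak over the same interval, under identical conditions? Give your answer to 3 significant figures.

49.4 L

Since effusion rate ∝ 1/√M, rate_C₃H₈/rate_UF₆ = √(M_UF₆/M_C₃H₈) = √(352.02/44.10) = √7.982 = 2.825.
So the volume for C₃H₈ is 17.5 × 2.825 = 49.4 L.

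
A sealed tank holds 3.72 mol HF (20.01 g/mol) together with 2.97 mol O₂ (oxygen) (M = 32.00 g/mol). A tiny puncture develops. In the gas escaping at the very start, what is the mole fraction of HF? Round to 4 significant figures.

0.6130

Rate_i ∝ x_i/√M_i (Graham's law weighted by mole fraction), so the effusate composition follows n_i/√M_i.
Mole fraction of HF in the effusate = (n_HF/√M_HF) / (n_HF/√M_HF + n_O₂/√M_O₂)
= (3.72/√20.01) / (3.72/√20.01 + 2.97/√32.00) = 0.8316/(0.8316 + 0.5250) = 0.6130.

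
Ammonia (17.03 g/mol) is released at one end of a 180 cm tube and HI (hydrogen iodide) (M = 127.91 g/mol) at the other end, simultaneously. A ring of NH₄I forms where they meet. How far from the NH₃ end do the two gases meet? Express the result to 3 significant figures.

In equal time, each gas travels a distance ∝ its rate ∝ 1/√M, so d_NH₃/d_HI = √(M_HI/M_NH₃) = √(127.91/17.03) = 2.741.
With d_NH₃ + d_HI = 180 cm, d_HI = 180/(1 + 2.741) = 48.12 cm.
d_NH₃ = 180 − 48.12 = 132 cm.

132 cm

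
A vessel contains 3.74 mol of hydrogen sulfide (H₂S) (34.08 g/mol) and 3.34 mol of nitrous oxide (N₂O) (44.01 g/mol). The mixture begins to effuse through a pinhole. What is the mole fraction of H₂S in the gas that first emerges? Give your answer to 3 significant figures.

0.560

Effusion rate of each component ∝ n_i/√M_i (partial pressure × 1/√M).
Mole fraction of H₂S in the effusate = (n_H₂S/√M_H₂S) / (n_H₂S/√M_H₂S + n_N₂O/√M_N₂O)
= (3.74/√34.08) / (3.74/√34.08 + 3.34/√44.01) = 0.6407/(0.6407 + 0.5035) = 0.560.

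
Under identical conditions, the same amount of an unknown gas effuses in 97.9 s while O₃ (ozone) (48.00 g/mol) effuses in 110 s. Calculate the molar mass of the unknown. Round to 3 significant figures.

38.0 g/mol

From Graham's law, t_X/t_O₃ = √(M_X/M_O₃).
97.9/110 = 0.8900 = √(M_X/48.00)
M_X = 48.00 × 0.8900² = 48.00 × 0.7921 = 38.0 g/mol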